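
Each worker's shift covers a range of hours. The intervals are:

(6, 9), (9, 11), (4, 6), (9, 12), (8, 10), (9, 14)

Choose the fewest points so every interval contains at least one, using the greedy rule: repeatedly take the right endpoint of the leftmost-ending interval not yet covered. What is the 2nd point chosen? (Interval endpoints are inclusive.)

10

Sort by right endpoint; whenever an interval is uncovered, place a point at its right end.
Sorted: [4,6] [6,9] [8,10] [9,11] [9,12] [9,14]
{[4,6],[6,9]} hit by 6; {[8,10],[9,11],[9,12],[9,14]} hit by 10.
Points: 6, 10 (2 total).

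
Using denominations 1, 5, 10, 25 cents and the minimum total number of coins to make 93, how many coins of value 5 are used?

Use the largest denomination that fits, subtract, and repeat.
93 − 3×25→18 − 1×10→8 − 1×5→3 − 3×1→0
Count of 5: 1

1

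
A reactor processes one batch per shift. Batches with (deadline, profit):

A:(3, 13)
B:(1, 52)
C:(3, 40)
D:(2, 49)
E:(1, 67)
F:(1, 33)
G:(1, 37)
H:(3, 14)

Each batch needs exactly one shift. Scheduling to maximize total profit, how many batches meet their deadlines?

3

Take jobs in profit order; each goes to the latest open slot no later than its deadline.
By profit: E(d1,67), B(d1,52), D(d2,49), C(d3,40), G(d1,37), F(d1,33), H(d3,14), A(d3,13)
E→slot 1; B skipped; D→slot 2; C→slot 3; G skipped; F skipped; H skipped; A skipped.
3 of 8 scheduled.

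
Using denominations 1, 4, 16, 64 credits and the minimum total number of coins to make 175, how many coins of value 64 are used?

175 − 2×64→47 − 2×16→15 − 3×4→3 − 3×1→0
Count of 64: 2

2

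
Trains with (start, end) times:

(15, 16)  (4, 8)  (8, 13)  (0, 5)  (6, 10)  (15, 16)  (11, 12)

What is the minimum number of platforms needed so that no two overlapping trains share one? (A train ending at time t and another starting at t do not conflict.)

2

Events (time:±→running): 0:+→1 4:+→2 … peak 2.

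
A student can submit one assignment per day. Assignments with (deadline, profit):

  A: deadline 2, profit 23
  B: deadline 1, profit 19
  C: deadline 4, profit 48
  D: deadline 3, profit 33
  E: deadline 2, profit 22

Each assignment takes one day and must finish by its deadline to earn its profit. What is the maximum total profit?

Take jobs in profit order; each goes to the latest open slot no later than its deadline.
By profit: C(d4,48), D(d3,33), A(d2,23), E(d2,22), B(d1,19)
C→slot 4; D→slot 3; A→slot 2; E→slot 1; B skipped.
Profit = 22 + 23 + 33 + 48 = 126

126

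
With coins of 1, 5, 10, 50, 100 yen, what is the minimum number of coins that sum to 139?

9

139 = 1×100 + 3×10 + 1×5 + 4×1
Total coins = 1 + 3 + 1 + 4 = 9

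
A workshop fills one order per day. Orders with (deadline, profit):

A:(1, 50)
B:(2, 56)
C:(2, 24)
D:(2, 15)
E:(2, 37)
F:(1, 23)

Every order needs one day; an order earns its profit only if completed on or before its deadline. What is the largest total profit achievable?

106

Take jobs in profit order; each goes to the latest open slot no later than its deadline.
By profit: B(d2,56), A(d1,50), E(d2,37), C(d2,24), F(d1,23), D(d2,15)
B→slot 2; A→slot 1; E skipped; C skipped; F skipped; D skipped.
Profit = 50 + 56 = 106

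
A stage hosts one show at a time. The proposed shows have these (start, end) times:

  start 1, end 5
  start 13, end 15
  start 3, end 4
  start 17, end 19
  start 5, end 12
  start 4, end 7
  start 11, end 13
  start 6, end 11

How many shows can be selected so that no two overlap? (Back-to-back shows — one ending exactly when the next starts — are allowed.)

By end time: (3,4), (1,5), (4,7), (6,11), (5,12), (11,13), (13,15), (17,19).
Pick (3,4); next start ≥ 4 → (4,7); next start ≥ 7 → (11,13); next start ≥ 13 → (13,15); next start ≥ 15 → (17,19).
Selected 5 shows.

5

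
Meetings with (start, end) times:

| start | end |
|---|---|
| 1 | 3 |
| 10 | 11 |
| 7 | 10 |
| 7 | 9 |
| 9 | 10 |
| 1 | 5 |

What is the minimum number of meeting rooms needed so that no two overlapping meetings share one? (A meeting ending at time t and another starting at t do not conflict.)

starts: [1, 1, 7, 7, 9, 10]
ends:   [3, 5, 9, 10, 10, 11]
s1→1 s1→2  — peak 2.

2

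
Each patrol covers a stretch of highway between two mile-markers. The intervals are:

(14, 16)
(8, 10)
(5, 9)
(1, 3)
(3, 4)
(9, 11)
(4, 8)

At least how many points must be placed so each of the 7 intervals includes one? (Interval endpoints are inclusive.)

4

Process intervals by earliest right end; each time one isn't hit yet, stab at its right endpoint.
By right end: [1,3]  [3,4]  [4,8]  [5,9]  [8,10]  [9,11]  [14,16]
[1,3] uncovered → point at 3; [4,8] uncovered → point at 8; [9,11] uncovered → point at 11; [14,16] uncovered → point at 16.
Points: 3, 8, 11, 16 (4 total).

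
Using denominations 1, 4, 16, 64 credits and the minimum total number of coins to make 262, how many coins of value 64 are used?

Use the largest denomination that fits, subtract, and repeat.
262 = 4×64 + 1×4 + 2×1
Count of 64: 4

4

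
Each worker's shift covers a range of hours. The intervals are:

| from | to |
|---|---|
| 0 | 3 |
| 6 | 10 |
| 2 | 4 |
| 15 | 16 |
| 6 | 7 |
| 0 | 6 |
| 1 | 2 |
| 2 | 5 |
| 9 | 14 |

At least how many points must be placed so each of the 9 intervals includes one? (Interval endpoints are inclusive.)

Sort by right endpoint; whenever an interval is uncovered, place a point at its right end.
By right end: [1,2]  [0,3]  [2,4]  [2,5]  [0,6]  [6,7]  [6,10]  [9,14]  [15,16]
[1,2] uncovered → point at 2; [6,7] uncovered → point at 7; [9,14] uncovered → point at 14; [15,16] uncovered → point at 16.
Points: 2, 7, 14, 16 (4 total).

4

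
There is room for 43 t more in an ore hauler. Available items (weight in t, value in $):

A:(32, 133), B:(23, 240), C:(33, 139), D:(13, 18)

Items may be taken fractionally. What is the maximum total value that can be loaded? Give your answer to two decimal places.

324.24

Sort by value per unit weight and fill in that order.
Order: B (240/23=10.43) > C (139/33=4.21) > A (133/32=4.16) > D (18/13=1.38)
Fill: take B (23 @ 240) → take 20/33 of C → 84.24; 43/43 used.
Total value = 324.24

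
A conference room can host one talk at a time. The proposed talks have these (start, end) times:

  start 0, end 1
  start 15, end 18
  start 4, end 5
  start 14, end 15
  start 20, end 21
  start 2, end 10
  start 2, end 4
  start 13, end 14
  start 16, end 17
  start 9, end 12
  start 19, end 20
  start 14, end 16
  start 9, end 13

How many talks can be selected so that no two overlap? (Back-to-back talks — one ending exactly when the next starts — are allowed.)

Sort by end time and greedily take each interval whose start is ≥ the last chosen end.
Sorted by end: (0,1)  (2,4)  (4,5)  (2,10)  (9,12)  (9,13)  (13,14)  (14,15)  (14,16)  (16,17)  (15,18)  (19,20)  (20,21)
take (0,1); take (2,4); take (4,5); take (9,12); take (13,14); take (14,15); take (16,17); take (19,20); take (20,21).
Selected 9 talks.

9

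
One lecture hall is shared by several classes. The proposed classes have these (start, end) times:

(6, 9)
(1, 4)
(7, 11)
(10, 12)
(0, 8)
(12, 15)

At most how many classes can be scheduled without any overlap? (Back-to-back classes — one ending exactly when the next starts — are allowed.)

4

Order by finish time; keep every interval that doesn't clash with the previous kept one.
By end time: (1,4), (0,8), (6,9), (7,11), (10,12), (12,15).
Pick (1,4); next start ≥ 4 → (6,9); next start ≥ 9 → (10,12); next start ≥ 12 → (12,15).
Selected 4 classes.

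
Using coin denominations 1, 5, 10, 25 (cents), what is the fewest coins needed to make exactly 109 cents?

109 − 4×25→9 − 1×5→4 − 4×1→0
Total coins = 4 + 1 + 4 = 9

9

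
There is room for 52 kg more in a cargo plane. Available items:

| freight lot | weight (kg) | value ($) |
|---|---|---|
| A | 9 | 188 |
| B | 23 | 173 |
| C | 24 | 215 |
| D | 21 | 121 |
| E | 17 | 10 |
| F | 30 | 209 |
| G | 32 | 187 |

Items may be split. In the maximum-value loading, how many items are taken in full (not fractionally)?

2

Sort by value per unit weight and fill in that order.
Ratios (sorted): A 20.89, C 8.96, B 7.52, F 6.97, G 5.84, D 5.76, E 0.59
take A (9 @ 188); take C (24 @ 215); take 19/23 of B → 142.91. Capacity used 52/52.
2 item(s) taken whole; one partial (take 19/23 of B).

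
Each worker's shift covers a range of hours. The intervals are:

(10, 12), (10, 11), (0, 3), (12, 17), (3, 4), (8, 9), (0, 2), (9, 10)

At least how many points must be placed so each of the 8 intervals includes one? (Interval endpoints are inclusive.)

Process intervals by earliest right end; each time one isn't hit yet, stab at its right endpoint.
Sorted: [0,2] [0,3] [3,4] [8,9] [9,10] [10,11] [10,12] [12,17]
{[0,2],[0,3]} hit by 2; {[3,4]} hit by 4; {[8,9],[9,10]} hit by 9; {[10,11],[10,12]} hit by 11; {[12,17]} hit by 17.
Points: 2, 4, 9, 11, 17 (5 total).

5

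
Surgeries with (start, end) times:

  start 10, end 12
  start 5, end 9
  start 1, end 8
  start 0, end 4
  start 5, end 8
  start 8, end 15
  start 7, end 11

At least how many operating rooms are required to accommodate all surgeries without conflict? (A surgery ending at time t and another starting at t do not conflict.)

4

The answer is the maximum number of intervals overlapping at any instant.
starts: [0, 1, 5, 5, 7, 8, 10]
ends:   [4, 8, 8, 9, 11, 12, 15]
s0→1 s1→2 e4→1 s5→2 s5→3 s7→4  — peak 4.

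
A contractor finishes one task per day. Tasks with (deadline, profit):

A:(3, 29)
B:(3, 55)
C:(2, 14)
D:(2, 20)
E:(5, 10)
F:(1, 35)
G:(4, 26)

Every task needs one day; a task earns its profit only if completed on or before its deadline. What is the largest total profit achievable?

By profit: B(d3,55), F(d1,35), A(d3,29), G(d4,26), D(d2,20), C(d2,14), E(d5,10)
B→slot 3; F→slot 1; A→slot 2; G→slot 4; D skipped; C skipped; E→slot 5.
Profit = 35 + 29 + 55 + 26 + 10 = 155

155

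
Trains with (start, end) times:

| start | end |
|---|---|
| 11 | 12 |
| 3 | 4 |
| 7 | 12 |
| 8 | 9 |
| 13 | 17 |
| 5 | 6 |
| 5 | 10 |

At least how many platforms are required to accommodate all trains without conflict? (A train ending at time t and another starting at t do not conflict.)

3

Count concurrent intervals with a sweep; the peak is the room count.
Events (time:±→running): 3:+→1 4:-→0 5:+→1 5:+→2 6:-→1 7:+→2 8:+→3 … peak 3.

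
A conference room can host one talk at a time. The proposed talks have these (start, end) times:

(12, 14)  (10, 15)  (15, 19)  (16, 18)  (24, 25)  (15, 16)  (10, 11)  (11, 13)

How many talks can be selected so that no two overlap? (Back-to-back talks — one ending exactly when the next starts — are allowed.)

By end time: (10,11), (11,13), (12,14), (10,15), (15,16), (16,18), (15,19), (24,25).
Pick (10,11); next start ≥ 11 → (11,13); next start ≥ 13 → (15,16); next start ≥ 16 → (16,18); next start ≥ 18 → (24,25).
Selected 5 talks.

5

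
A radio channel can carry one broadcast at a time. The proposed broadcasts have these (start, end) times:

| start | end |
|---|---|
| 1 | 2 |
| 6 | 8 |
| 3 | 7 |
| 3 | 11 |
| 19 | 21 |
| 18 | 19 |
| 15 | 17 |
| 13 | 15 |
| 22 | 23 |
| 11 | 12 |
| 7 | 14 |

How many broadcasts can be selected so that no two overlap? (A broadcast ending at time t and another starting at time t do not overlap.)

8

By end time: (1,2), (3,7), (6,8), (3,11), (11,12), (7,14), (13,15), (15,17), (18,19), (19,21), (22,23).
Pick (1,2); next start ≥ 2 → (3,7); next start ≥ 7 → (11,12); next start ≥ 12 → (13,15); next start ≥ 15 → (15,17); next start ≥ 17 → (18,19); next start ≥ 19 → (19,21); next start ≥ 21 → (22,23).
Selected 8 broadcasts.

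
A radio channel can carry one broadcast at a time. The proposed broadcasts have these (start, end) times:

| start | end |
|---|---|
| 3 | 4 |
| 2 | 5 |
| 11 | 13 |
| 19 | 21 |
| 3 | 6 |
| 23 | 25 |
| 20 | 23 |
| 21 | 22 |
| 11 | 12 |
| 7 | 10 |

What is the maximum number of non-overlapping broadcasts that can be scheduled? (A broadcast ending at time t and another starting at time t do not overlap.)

Greedy by earliest finish: after sorting by end time, pick each interval compatible with the last pick.
By end time: (3,4), (2,5), (3,6), (7,10), (11,12), (11,13), (19,21), (21,22), (20,23), (23,25).
Pick (3,4); next start ≥ 4 → (7,10); next start ≥ 10 → (11,12); next start ≥ 12 → (19,21); next start ≥ 21 → (21,22); next start ≥ 22 → (23,25).
Selected 6 broadcasts.

6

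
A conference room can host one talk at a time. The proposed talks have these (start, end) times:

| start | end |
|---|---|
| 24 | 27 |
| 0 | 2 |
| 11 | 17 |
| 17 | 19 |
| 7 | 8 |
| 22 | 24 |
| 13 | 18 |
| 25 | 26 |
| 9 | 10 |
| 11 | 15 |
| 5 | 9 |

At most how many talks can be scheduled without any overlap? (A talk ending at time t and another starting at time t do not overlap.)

Greedy by earliest finish: after sorting by end time, pick each interval compatible with the last pick.
By end time: (0,2), (7,8), (5,9), (9,10), (11,15), (11,17), (13,18), (17,19), (22,24), (25,26), (24,27).
Pick (0,2); next start ≥ 2 → (7,8); next start ≥ 8 → (9,10); next start ≥ 10 → (11,15); next start ≥ 15 → (17,19); next start ≥ 19 → (22,24); next start ≥ 24 → (25,26).
Selected 7 talks.

7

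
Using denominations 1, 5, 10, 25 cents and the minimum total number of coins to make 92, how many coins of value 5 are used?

1

92 = 3×25 + 1×10 + 1×5 + 2×1
Count of 5: 1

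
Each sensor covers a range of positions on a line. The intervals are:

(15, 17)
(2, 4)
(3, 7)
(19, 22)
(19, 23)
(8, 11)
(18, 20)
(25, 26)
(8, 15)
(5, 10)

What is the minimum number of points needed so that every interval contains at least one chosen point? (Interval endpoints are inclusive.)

Sort by right endpoint; whenever an interval is uncovered, place a point at its right end.
Sorted: [2,4] [3,7] [5,10] [8,11] [8,15] [15,17] [18,20] [19,22] [19,23] [25,26]
{[2,4],[3,7]} hit by 4; {[5,10],[8,11],[8,15]} hit by 10; {[15,17]} hit by 17; {[18,20],[19,22],[19,23]} hit by 20; {[25,26]} hit by 26.
Points: 4, 10, 17, 20, 26 (5 total).

5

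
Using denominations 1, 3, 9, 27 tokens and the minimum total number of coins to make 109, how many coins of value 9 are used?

0

109 − 4×27→1 − 1×1→0
Count of 9: 0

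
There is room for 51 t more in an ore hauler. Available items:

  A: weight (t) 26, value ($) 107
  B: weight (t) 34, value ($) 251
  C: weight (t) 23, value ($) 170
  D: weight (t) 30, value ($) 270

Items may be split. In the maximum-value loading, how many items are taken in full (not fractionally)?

Greedy by value/weight ratio, highest first.
Order: D (270/30=9.00) > C (170/23=7.39) > B (251/34=7.38) > A (107/26=4.12)
Fill: take D (30 @ 270) → take 21/23 of C → 155.22; 51/51 used.
1 item(s) taken whole; one partial (take 21/23 of C).

1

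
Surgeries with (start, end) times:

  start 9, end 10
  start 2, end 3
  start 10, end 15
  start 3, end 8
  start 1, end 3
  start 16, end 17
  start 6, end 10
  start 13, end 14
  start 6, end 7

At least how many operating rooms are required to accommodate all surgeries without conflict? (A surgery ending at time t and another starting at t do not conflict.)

3

The answer is the maximum number of intervals overlapping at any instant.
Events (time:±→running): 1:+→1 2:+→2 3:-→1 3:-→0 3:+→1 6:+→2 6:+→3 … peak 3.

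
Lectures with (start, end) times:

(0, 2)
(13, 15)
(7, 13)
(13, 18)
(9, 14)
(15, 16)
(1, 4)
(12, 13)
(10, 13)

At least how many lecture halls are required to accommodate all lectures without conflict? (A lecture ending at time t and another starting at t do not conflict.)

4

Count concurrent intervals with a sweep; the peak is the room count.
starts: [0, 1, 7, 9, 10, 12, 13, 13, 15]
ends:   [2, 4, 13, 13, 13, 14, 15, 16, 18]
s0→1 s1→2 e2→1 e4→0 s7→1 s9→2 s10→3 s12→4  — peak 4.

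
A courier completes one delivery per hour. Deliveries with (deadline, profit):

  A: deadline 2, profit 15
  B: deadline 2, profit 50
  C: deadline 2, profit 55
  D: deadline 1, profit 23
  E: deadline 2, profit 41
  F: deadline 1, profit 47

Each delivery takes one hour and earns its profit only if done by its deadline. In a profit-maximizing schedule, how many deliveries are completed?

Profit order: C=55 B=50 F=47 E=41 D=23 A=15
Assign: C→slot 2, B→slot 1, F skipped, E skipped, D skipped, A skipped.
Slots: [1:B] [2:C]
2 of 6 scheduled.

2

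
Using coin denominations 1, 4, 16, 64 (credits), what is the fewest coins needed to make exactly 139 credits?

7

Use the largest denomination that fits, subtract, and repeat.
139 = 2×64 + 2×4 + 3×1
Total coins = 2 + 2 + 3 = 7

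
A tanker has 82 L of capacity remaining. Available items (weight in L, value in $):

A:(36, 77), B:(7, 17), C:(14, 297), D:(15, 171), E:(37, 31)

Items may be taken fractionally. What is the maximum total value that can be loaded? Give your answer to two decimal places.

570.38

Sort by value per unit weight and fill in that order.
Order: C (297/14=21.21) > D (171/15=11.40) > B (17/7=2.43) > A (77/36=2.14) > E (31/37=0.84)
Fill: take C (14 @ 297) → take D (15 @ 171) → take B (7 @ 17) → take A (36 @ 77) → take 10/37 of E → 8.38; 82/82 used.
Total value = 570.38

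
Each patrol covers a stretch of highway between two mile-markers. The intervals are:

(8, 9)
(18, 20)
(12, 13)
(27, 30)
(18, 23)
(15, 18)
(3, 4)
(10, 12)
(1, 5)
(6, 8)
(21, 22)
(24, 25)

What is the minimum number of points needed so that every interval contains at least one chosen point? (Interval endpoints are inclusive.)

Sort by right endpoint; whenever an interval is uncovered, place a point at its right end.
By right end: [3,4]  [1,5]  [6,8]  [8,9]  [10,12]  [12,13]  [15,18]  [18,20]  [21,22]  [18,23]  [24,25]  [27,30]
[3,4] uncovered → point at 4; [6,8] uncovered → point at 8; [10,12] uncovered → point at 12; [15,18] uncovered → point at 18; [21,22] uncovered → point at 22; [24,25] uncovered → point at 25; [27,30] uncovered → point at 30.
Points: 4, 8, 12, 18, 22, 25, 30 (7 total).

7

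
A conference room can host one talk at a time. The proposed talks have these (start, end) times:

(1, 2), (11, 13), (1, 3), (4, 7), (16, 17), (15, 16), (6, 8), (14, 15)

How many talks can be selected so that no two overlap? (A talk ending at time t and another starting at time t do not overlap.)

Greedy by earliest finish: after sorting by end time, pick each interval compatible with the last pick.
By end time: (1,2), (1,3), (4,7), (6,8), (11,13), (14,15), (15,16), (16,17).
Pick (1,2); next start ≥ 2 → (4,7); next start ≥ 7 → (11,13); next start ≥ 13 → (14,15); next start ≥ 15 → (15,16); next start ≥ 16 → (16,17).
Selected 6 talks.

6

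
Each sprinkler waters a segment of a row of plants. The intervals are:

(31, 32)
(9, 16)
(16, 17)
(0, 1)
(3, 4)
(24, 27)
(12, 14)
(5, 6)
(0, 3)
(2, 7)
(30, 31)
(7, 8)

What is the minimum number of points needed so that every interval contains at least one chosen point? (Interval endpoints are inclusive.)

8

Process intervals by earliest right end; each time one isn't hit yet, stab at its right endpoint.
By right end: [0,1]  [0,3]  [3,4]  [5,6]  [2,7]  [7,8]  [12,14]  [9,16]  [16,17]  [24,27]  [30,31]  [31,32]
[0,1] uncovered → point at 1; [3,4] uncovered → point at 4; [5,6] uncovered → point at 6; [7,8] uncovered → point at 8; [12,14] uncovered → point at 14; [16,17] uncovered → point at 17; [24,27] uncovered → point at 27; [30,31] uncovered → point at 31.
Points: 1, 4, 6, 8, 14, 17, 27, 31 (8 total).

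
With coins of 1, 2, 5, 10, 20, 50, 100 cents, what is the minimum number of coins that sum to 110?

Use the largest denomination that fits, subtract, and repeat.
110 = 1×100 + 1×10
Total coins = 1 + 1 = 2

2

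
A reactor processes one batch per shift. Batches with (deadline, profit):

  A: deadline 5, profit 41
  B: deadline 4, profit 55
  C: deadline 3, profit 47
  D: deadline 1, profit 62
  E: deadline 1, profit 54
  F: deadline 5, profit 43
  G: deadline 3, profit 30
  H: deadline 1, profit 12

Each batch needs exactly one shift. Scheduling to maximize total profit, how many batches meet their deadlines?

Profit order: D=62 B=55 E=54 C=47 F=43 A=41 G=30 H=12
Assign: D→slot 1, B→slot 4, E skipped, C→slot 3, F→slot 5, A→slot 2, G skipped, H skipped.
Slots: [1:D] [2:A] [3:C] [4:B] [5:F]
5 of 8 scheduled.

5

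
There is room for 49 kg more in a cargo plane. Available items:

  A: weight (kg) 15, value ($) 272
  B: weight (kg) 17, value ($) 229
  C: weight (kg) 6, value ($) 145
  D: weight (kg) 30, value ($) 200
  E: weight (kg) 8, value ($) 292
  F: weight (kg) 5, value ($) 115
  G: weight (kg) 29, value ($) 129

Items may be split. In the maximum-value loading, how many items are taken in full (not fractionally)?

4

Sort by value per unit weight and fill in that order.
Ratios (sorted): E 36.50, C 24.17, F 23.00, A 18.13, B 13.47, D 6.67, G 4.45
take E (8 @ 292); take C (6 @ 145); take F (5 @ 115); take A (15 @ 272); take 15/17 of B → 202.06. Capacity used 49/49.
4 item(s) taken whole; one partial (take 15/17 of B).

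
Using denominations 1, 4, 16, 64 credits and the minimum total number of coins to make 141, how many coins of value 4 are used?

Use the largest denomination that fits, subtract, and repeat.
141 = 2×64 + 3×4 + 1×1
Count of 4: 3

3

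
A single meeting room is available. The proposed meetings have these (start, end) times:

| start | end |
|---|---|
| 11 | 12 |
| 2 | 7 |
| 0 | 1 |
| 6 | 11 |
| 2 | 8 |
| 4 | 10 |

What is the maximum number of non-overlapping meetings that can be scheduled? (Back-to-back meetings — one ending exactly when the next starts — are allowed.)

3

Greedy by earliest finish: after sorting by end time, pick each interval compatible with the last pick.
By end time: (0,1), (2,7), (2,8), (4,10), (6,11), (11,12).
Pick (0,1); next start ≥ 1 → (2,7); next start ≥ 7 → (11,12).
Selected 3 meetings.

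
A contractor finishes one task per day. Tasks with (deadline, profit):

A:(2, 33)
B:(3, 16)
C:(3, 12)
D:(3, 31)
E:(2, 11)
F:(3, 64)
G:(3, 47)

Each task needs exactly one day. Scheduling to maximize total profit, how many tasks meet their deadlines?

By profit: F(d3,64), G(d3,47), A(d2,33), D(d3,31), B(d3,16), C(d3,12), E(d2,11)
F→slot 3; G→slot 2; A→slot 1; D skipped; B skipped; C skipped; E skipped.
3 of 7 scheduled.

3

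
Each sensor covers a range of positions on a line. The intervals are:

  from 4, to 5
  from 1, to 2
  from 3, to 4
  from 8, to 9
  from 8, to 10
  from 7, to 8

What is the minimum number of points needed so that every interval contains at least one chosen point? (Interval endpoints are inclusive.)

Process intervals by earliest right end; each time one isn't hit yet, stab at its right endpoint.
By right end: [1,2]  [3,4]  [4,5]  [7,8]  [8,9]  [8,10]
[1,2] uncovered → point at 2; [3,4] uncovered → point at 4; [7,8] uncovered → point at 8.
Points: 2, 4, 8 (3 total).

3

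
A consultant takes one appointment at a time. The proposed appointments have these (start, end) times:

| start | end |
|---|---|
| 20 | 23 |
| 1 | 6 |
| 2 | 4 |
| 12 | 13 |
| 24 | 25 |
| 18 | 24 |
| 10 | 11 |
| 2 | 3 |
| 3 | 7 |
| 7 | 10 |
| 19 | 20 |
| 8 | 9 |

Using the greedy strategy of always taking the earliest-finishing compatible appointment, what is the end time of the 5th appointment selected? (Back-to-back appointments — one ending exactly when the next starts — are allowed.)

13

Sorted by end: (2,3)  (2,4)  (1,6)  (3,7)  (8,9)  (7,10)  (10,11)  (12,13)  (19,20)  (20,23)  (18,24)  (24,25)
take (2,3); skip (2,4); take (3,7); take (8,9); take (10,11); take (12,13); take (19,20); take (20,23); take (24,25).
Selected: (2,3) (3,7) (8,9) (10,11) (12,13) (19,20) (20,23) (24,25)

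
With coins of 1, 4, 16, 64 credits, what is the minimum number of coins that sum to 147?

147 = 2×64 + 1×16 + 3×1
Total coins = 2 + 1 + 3 = 6

6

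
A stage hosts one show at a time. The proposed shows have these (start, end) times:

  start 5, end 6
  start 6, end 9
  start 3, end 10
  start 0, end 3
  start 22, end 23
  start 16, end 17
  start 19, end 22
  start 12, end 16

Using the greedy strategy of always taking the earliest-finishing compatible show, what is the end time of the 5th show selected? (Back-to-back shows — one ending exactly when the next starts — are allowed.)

17

Sorted by end: (0,3)  (5,6)  (6,9)  (3,10)  (12,16)  (16,17)  (19,22)  (22,23)
take (0,3); take (5,6); take (6,9); skip (3,10); take (12,16); take (16,17); take (19,22); take (22,23).
Selected: (0,3) (5,6) (6,9) (12,16) (16,17) (19,22) (22,23)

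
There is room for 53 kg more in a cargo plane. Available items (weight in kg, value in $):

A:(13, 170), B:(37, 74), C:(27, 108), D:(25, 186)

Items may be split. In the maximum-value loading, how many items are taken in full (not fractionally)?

Order: A (170/13=13.08) > D (186/25=7.44) > C (108/27=4.00) > B (74/37=2.00)
Fill: take A (13 @ 170) → take D (25 @ 186) → take 15/27 of C → 60.00; 53/53 used.
2 item(s) taken whole; one partial (take 15/27 of C).

2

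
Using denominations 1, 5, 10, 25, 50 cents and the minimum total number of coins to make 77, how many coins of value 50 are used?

1

Use the largest denomination that fits, subtract, and repeat.
77 − 1×50→27 − 1×25→2 − 2×1→0
Count of 50: 1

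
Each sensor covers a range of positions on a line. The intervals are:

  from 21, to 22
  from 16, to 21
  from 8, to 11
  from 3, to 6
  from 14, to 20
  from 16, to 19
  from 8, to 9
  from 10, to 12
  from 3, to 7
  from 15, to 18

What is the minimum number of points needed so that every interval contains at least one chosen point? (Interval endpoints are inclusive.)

Sort by right endpoint; whenever an interval is uncovered, place a point at its right end.
By right end: [3,6]  [3,7]  [8,9]  [8,11]  [10,12]  [15,18]  [16,19]  [14,20]  [16,21]  [21,22]
[3,6] uncovered → point at 6; [8,9] uncovered → point at 9; [10,12] uncovered → point at 12; [15,18] uncovered → point at 18; [21,22] uncovered → point at 22.
Points: 6, 9, 12, 18, 22 (5 total).

5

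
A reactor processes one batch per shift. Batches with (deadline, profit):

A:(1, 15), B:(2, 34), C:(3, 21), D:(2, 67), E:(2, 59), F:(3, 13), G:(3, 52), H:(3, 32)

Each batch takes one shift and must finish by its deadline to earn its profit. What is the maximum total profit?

178

Profit order: D=67 E=59 G=52 B=34 H=32 C=21 A=15 F=13
Assign: D→slot 2, E→slot 1, G→slot 3, B skipped, H skipped, C skipped, A skipped, F skipped.
Slots: [1:E] [2:D] [3:G]
Profit = 59 + 67 + 52 = 178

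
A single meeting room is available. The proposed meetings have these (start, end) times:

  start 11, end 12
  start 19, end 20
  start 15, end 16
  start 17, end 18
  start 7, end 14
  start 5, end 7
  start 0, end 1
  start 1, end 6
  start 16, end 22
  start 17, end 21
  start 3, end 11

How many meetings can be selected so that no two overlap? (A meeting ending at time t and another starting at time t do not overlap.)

6

Sorted by end: (0,1)  (1,6)  (5,7)  (3,11)  (11,12)  (7,14)  (15,16)  (17,18)  (19,20)  (17,21)  (16,22)
take (0,1); take (1,6); skip (5,7); take (11,12); take (15,16); take (17,18); take (19,20).
Selected 6 meetings.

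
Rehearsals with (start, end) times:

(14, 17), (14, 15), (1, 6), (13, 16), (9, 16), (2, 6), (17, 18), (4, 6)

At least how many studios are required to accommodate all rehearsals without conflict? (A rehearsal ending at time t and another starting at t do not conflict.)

Count concurrent intervals with a sweep; the peak is the room count.
Events (time:±→running): 1:+→1 2:+→2 4:+→3 6:-→2 6:-→1 6:-→0 9:+→1 13:+→2 14:+→3 14:+→4 … peak 4.

4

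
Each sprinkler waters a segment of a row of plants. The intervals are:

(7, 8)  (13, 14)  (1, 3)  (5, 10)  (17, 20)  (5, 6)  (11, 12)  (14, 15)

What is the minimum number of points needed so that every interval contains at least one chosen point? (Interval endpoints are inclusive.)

6

Sort by right endpoint; whenever an interval is uncovered, place a point at its right end.
Sorted: [1,3] [5,6] [7,8] [5,10] [11,12] [13,14] [14,15] [17,20]
{[1,3]} hit by 3; {[5,6]} hit by 6; {[7,8],[5,10]} hit by 8; {[11,12]} hit by 12; {[13,14],[14,15]} hit by 14; {[17,20]} hit by 20.
Points: 3, 6, 8, 12, 14, 20 (6 total).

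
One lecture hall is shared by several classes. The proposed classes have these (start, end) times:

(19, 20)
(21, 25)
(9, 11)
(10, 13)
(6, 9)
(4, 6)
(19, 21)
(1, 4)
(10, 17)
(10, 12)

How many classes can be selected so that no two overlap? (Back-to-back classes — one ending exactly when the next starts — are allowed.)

6

Sort by end time and greedily take each interval whose start is ≥ the last chosen end.
Sorted by end: (1,4)  (4,6)  (6,9)  (9,11)  (10,12)  (10,13)  (10,17)  (19,20)  (19,21)  (21,25)
take (1,4); take (4,6); take (6,9); take (9,11); skip (10,12); take (19,20); take (21,25).
Selected 6 classes.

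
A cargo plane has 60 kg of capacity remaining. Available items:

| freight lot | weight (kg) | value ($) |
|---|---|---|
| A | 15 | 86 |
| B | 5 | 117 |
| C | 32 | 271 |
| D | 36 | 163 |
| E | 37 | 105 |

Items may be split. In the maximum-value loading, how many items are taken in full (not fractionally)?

Greedy by value/weight ratio, highest first.
Ratios (sorted): B 23.40, C 8.47, A 5.73, D 4.53, E 2.84
take B (5 @ 117); take C (32 @ 271); take A (15 @ 86); take 8/36 of D → 36.22. Capacity used 60/60.
3 item(s) taken whole; one partial (take 8/36 of D).

3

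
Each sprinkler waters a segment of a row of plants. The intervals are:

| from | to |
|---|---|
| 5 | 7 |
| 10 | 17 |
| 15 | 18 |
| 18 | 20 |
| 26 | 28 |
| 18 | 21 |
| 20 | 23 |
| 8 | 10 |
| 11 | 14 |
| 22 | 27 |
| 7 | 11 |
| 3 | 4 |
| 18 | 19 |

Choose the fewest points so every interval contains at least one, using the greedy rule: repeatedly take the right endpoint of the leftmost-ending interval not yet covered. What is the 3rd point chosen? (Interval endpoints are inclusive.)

Sorted: [3,4] [5,7] [8,10] [7,11] [11,14] [10,17] [15,18] [18,19] [18,20] [18,21] [20,23] [22,27] [26,28]
{[3,4]} hit by 4; {[5,7]} hit by 7; {[8,10],[7,11]} hit by 10; {[11,14],[10,17]} hit by 14; {[15,18],[18,19],[18,20],[18,21]} hit by 18; {[20,23],[22,27]} hit by 23; {[26,28]} hit by 28.
Points: 4, 7, 10, 14, 18, 23, 28 (7 total).

10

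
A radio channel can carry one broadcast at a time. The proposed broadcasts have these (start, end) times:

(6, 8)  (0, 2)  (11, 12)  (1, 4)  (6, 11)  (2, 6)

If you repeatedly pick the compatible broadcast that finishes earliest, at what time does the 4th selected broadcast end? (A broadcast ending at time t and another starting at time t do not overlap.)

12

Sort by end time and greedily take each interval whose start is ≥ the last chosen end.
Sorted by end: (0,2)  (1,4)  (2,6)  (6,8)  (6,11)  (11,12)
take (0,2); take (2,6); take (6,8); skip (6,11); take (11,12).
Selected: (0,2) (2,6) (6,8) (11,12)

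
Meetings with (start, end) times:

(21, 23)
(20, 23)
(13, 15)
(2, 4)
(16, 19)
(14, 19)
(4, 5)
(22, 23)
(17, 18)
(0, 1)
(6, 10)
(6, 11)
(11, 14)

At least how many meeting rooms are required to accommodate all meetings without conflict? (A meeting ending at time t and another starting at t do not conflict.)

3

starts: [0, 2, 4, 6, 6, 11, 13, 14, 16, 17, 20, 21, 22]
ends:   [1, 4, 5, 10, 11, 14, 15, 18, 19, 19, 23, 23, 23]
s0→1 e1→0 s2→1 e4→0 s4→1 e5→0 s6→1 s6→2 e10→1 e11→0 s11→1 s13→2 e14→1 s14→2 e15→1 s16→2 s17→3  — peak 3.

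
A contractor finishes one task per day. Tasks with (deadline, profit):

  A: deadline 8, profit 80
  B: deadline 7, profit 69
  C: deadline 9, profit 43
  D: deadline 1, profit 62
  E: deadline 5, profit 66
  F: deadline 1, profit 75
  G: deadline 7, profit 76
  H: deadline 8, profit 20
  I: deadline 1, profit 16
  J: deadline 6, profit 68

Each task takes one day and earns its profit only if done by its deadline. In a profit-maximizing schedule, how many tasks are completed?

8

Profit order: A=80 G=76 F=75 B=69 J=68 E=66 D=62 C=43 H=20 I=16
Assign: A→slot 8, G→slot 7, F→slot 1, B→slot 6, J→slot 5, E→slot 4, D skipped, C→slot 9, H→slot 3, I skipped.
Slots: [1:F] [3:H] [4:E] [5:J] [6:B] [7:G] [8:A] [9:C]
8 of 10 scheduled.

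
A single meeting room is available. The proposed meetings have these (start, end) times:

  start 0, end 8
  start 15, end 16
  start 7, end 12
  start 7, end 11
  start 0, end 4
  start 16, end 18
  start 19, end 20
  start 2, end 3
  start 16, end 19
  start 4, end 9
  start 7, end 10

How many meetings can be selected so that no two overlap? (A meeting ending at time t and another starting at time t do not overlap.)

5

Order by finish time; keep every interval that doesn't clash with the previous kept one.
Sorted by end: (2,3)  (0,4)  (0,8)  (4,9)  (7,10)  (7,11)  (7,12)  (15,16)  (16,18)  (16,19)  (19,20)
take (2,3); skip (0,4); take (4,9); skip (7,12); take (15,16); take (16,18); skip (16,19); take (19,20).
Selected 5 meetings.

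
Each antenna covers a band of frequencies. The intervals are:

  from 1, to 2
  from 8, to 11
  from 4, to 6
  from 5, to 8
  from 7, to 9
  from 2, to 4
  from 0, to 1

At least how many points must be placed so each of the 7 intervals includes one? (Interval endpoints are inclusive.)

3

Sorted: [0,1] [1,2] [2,4] [4,6] [5,8] [7,9] [8,11]
{[0,1],[1,2]} hit by 1; {[2,4],[4,6]} hit by 4; {[5,8],[7,9],[8,11]} hit by 8.
Points: 1, 4, 8 (3 total).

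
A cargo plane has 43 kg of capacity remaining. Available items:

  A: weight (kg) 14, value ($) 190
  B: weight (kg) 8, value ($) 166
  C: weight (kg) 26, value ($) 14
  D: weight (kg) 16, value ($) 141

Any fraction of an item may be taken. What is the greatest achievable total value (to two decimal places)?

Order: B (166/8=20.75) > A (190/14=13.57) > D (141/16=8.81) > C (14/26=0.54)
Fill: take B (8 @ 166) → take A (14 @ 190) → take D (16 @ 141) → take 5/26 of C → 2.69; 43/43 used.
Total value = 499.69

499.69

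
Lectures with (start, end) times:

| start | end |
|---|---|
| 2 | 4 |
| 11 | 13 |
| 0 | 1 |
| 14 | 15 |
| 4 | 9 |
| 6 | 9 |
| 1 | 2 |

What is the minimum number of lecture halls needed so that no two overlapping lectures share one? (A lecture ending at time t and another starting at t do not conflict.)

2

The answer is the maximum number of intervals overlapping at any instant.
Events (time:±→running): 0:+→1 1:-→0 1:+→1 2:-→0 2:+→1 4:-→0 4:+→1 6:+→2 … peak 2.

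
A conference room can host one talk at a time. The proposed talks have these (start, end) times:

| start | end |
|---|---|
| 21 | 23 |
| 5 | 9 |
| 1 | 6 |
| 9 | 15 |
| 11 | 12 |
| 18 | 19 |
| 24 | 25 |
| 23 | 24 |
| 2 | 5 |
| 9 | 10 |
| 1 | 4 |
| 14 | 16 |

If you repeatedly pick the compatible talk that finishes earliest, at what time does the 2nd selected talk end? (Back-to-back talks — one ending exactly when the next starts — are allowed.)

Order by finish time; keep every interval that doesn't clash with the previous kept one.
By end time: (1,4), (2,5), (1,6), (5,9), (9,10), (11,12), (9,15), (14,16), (18,19), (21,23), (23,24), (24,25).
Pick (1,4); next start ≥ 4 → (5,9); next start ≥ 9 → (9,10); next start ≥ 10 → (11,12); next start ≥ 12 → (14,16); next start ≥ 16 → (18,19); next start ≥ 19 → (21,23); next start ≥ 23 → (23,24); next start ≥ 24 → (24,25).
Selected: (1,4) (5,9) (9,10) (11,12) (14,16) (18,19) (21,23) (23,24) (24,25)

9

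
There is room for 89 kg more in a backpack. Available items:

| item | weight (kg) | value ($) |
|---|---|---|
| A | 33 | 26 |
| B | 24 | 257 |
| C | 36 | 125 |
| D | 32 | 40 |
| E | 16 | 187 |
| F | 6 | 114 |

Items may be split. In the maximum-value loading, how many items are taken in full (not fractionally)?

Ratios (sorted): F 19.00, E 11.69, B 10.71, C 3.47, D 1.25, A 0.79
take F (6 @ 114); take E (16 @ 187); take B (24 @ 257); take C (36 @ 125); take 7/32 of D → 8.75. Capacity used 89/89.
4 item(s) taken whole; one partial (take 7/32 of D).

4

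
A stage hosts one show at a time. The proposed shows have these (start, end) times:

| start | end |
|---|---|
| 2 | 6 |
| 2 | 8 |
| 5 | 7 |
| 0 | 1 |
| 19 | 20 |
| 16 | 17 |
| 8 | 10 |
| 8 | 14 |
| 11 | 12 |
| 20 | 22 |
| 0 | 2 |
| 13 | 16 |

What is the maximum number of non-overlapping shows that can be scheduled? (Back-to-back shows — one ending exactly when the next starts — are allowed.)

Sort by end time and greedily take each interval whose start is ≥ the last chosen end.
Sorted by end: (0,1)  (0,2)  (2,6)  (5,7)  (2,8)  (8,10)  (11,12)  (8,14)  (13,16)  (16,17)  (19,20)  (20,22)
take (0,1); take (2,6); skip (5,7); skip (2,8); take (8,10); take (11,12); take (13,16); take (16,17); take (19,20); take (20,22).
Selected 8 shows.

8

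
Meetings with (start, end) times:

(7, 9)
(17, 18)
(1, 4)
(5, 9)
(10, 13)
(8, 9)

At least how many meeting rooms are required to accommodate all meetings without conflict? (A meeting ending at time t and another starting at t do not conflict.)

Count concurrent intervals with a sweep; the peak is the room count.
starts: [1, 5, 7, 8, 10, 17]
ends:   [4, 9, 9, 9, 13, 18]
s1→1 e4→0 s5→1 s7→2 s8→3  — peak 3.

3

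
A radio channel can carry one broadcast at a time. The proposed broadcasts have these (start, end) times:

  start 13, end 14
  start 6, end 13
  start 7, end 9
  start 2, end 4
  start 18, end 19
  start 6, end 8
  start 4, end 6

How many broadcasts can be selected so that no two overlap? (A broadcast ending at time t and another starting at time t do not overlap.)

5

Sort by end time and greedily take each interval whose start is ≥ the last chosen end.
Sorted by end: (2,4)  (4,6)  (6,8)  (7,9)  (6,13)  (13,14)  (18,19)
take (2,4); take (4,6); take (6,8); take (13,14); take (18,19).
Selected 5 broadcasts.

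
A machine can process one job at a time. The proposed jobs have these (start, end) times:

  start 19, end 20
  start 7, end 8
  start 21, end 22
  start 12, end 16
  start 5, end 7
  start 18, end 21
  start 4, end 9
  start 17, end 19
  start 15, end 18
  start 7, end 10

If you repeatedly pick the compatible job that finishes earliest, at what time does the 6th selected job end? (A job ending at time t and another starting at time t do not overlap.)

22

Order by finish time; keep every interval that doesn't clash with the previous kept one.
By end time: (5,7), (7,8), (4,9), (7,10), (12,16), (15,18), (17,19), (19,20), (18,21), (21,22).
Pick (5,7); next start ≥ 7 → (7,8); next start ≥ 8 → (12,16); next start ≥ 16 → (17,19); next start ≥ 19 → (19,20); next start ≥ 20 → (21,22).
Selected: (5,7) (7,8) (12,16) (17,19) (19,20) (21,22)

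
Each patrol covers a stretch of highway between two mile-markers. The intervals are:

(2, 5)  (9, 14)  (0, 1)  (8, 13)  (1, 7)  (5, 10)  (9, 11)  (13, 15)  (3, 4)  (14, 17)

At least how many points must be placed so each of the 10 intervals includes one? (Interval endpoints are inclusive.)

4

Sorted: [0,1] [3,4] [2,5] [1,7] [5,10] [9,11] [8,13] [9,14] [13,15] [14,17]
{[0,1]} hit by 1; {[3,4],[2,5],[1,7]} hit by 4; {[5,10],[9,11],[8,13],[9,14]} hit by 10; {[13,15],[14,17]} hit by 15.
Points: 1, 4, 10, 15 (4 total).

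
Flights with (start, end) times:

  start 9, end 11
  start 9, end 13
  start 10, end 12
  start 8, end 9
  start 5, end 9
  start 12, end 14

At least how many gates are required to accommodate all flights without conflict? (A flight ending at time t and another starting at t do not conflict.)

3

starts: [5, 8, 9, 9, 10, 12]
ends:   [9, 9, 11, 12, 13, 14]
s5→1 s8→2 e9→1 e9→0 s9→1 s9→2 s10→3  — peak 3.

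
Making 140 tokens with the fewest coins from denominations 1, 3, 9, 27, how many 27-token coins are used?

5

140 − 5×27→5 − 1×3→2 − 2×1→0
Count of 27: 5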